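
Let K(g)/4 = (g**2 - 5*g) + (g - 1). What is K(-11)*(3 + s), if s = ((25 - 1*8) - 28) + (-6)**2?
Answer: 18368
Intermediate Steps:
K(g) = -4 - 16*g + 4*g**2 (K(g) = 4*((g**2 - 5*g) + (g - 1)) = 4*((g**2 - 5*g) + (-1 + g)) = 4*(-1 + g**2 - 4*g) = -4 - 16*g + 4*g**2)
s = 25 (s = ((25 - 8) - 28) + 36 = (17 - 28) + 36 = -11 + 36 = 25)
K(-11)*(3 + s) = (-4 - 16*(-11) + 4*(-11)**2)*(3 + 25) = (-4 + 176 + 4*121)*28 = (-4 + 176 + 484)*28 = 656*28 = 18368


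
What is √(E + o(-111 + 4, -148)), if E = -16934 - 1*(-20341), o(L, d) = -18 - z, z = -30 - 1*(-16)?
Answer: √3403 ≈ 58.335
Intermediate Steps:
z = -14 (z = -30 + 16 = -14)
o(L, d) = -4 (o(L, d) = -18 - 1*(-14) = -18 + 14 = -4)
E = 3407 (E = -16934 + 20341 = 3407)
√(E + o(-111 + 4, -148)) = √(3407 - 4) = √3403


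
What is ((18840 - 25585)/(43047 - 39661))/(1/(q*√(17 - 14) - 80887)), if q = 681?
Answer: 545582815/3386 - 4593345*√3/3386 ≈ 1.5878e+5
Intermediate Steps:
((18840 - 25585)/(43047 - 39661))/(1/(q*√(17 - 14) - 80887)) = ((18840 - 25585)/(43047 - 39661))/(1/(681*√(17 - 14) - 80887)) = (-6745/3386)/(1/(681*√3 - 80887)) = (-6745*1/3386)/(1/(-80887 + 681*√3)) = -6745*(-80887 + 681*√3)/3386 = 545582815/3386 - 4593345*√3/3386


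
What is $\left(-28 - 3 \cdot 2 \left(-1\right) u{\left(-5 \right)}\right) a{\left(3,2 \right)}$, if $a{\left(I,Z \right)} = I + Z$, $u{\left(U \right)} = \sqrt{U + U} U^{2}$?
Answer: $-140 + 750 i \sqrt{10} \approx -140.0 + 2371.7 i$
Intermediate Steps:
$u{\left(U \right)} = \sqrt{2} U^{\frac{5}{2}}$ ($u{\left(U \right)} = \sqrt{2 U} U^{2} = \sqrt{2} \sqrt{U} U^{2} = \sqrt{2} U^{\frac{5}{2}}$)
$\left(-28 - 3 \cdot 2 \left(-1\right) u{\left(-5 \right)}\right) a{\left(3,2 \right)} = \left(-28 - 3 \cdot 2 \left(-1\right) \sqrt{2} \left(-5\right)^{\frac{5}{2}}\right) \left(3 + 2\right) = \left(-28 - 3 \left(- 2 \sqrt{2} \cdot 25 i \sqrt{5}\right)\right) 5 = \left(-28 - 3 \left(- 2 \cdot 25 i \sqrt{10}\right)\right) 5 = \left(-28 - 3 \left(- 50 i \sqrt{10}\right)\right) 5 = \left(-28 + 150 i \sqrt{10}\right) 5 = -140 + 750 i \sqrt{10}$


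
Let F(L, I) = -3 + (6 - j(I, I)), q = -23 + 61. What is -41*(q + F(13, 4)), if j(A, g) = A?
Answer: -1517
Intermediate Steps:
q = 38
F(L, I) = 3 - I (F(L, I) = -3 + (6 - I) = 3 - I)
-41*(q + F(13, 4)) = -41*(38 + (3 - 1*4)) = -41*(38 + (3 - 4)) = -41*(38 - 1) = -41*37 = -1517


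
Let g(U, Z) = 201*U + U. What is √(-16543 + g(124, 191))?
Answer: 9*√105 ≈ 92.223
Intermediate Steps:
g(U, Z) = 202*U
√(-16543 + g(124, 191)) = √(-16543 + 202*124) = √(-16543 + 25048) = √8505 = 9*√105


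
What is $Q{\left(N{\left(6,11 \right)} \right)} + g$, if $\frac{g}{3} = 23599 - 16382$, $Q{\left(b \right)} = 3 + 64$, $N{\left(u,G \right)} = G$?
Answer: $21718$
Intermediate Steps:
$Q{\left(b \right)} = 67$
$g = 21651$ ($g = 3 \left(23599 - 16382\right) = 3 \cdot 7217 = 21651$)
$Q{\left(N{\left(6,11 \right)} \right)} + g = 67 + 21651 = 21718$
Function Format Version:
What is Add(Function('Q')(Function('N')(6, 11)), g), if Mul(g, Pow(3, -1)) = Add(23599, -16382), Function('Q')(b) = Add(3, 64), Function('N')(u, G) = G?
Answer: 21718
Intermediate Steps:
Function('Q')(b) = 67
g = 21651 (g = Mul(3, Add(23599, -16382)) = Mul(3, 7217) = 21651)
Add(Function('Q')(Function('N')(6, 11)), g) = Add(67, 21651) = 21718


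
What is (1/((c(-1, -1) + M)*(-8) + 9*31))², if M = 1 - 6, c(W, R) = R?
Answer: 1/106929 ≈ 9.3520e-6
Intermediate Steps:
M = -5
(1/((c(-1, -1) + M)*(-8) + 9*31))² = (1/((-1 - 5)*(-8) + 9*31))² = (1/(-6*(-8) + 279))² = (1/(48 + 279))² = (1/327)² = 1/106929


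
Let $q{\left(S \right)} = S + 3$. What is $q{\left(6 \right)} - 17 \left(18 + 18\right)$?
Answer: $-603$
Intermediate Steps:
$q{\left(S \right)} = 3 + S$
$q{\left(6 \right)} - 17 \left(18 + 18\right) = \left(3 + 6\right) - 17 \left(18 + 18\right) = 9 - 612 = -603$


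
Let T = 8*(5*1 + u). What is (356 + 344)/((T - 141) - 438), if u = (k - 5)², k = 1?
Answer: -700/411 ≈ -1.7032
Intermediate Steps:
u = 16 (u = (1 - 5)² = (-4)² = 16)
T = 168 (T = 8*(5*1 + 16) = 8*(5 + 16) = 8*21 = 168)
(356 + 344)/((T - 141) - 438) = (356 + 344)/((168 - 141) - 438) = 700/(27 - 438) = 700/(-411) = -1/411*700 = -700/411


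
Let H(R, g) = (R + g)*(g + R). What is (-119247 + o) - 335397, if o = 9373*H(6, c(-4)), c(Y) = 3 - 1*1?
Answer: 145228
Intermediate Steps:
c(Y) = 2 (c(Y) = 3 - 1 = 2)
H(R, g) = (R + g)² (H(R, g) = (R + g)*(R + g) = (R + g)²)
o = 599872 (o = 9373*(6 + 2)² = 9373*8² = 9373*64 = 599872)
(-119247 + o) - 335397 = (-119247 + 599872) - 335397 = 480625 - 335397 = 145228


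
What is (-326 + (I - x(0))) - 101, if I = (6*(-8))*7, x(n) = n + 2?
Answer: -765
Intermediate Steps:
x(n) = 2 + n
I = -336 (I = -48*7 = -336)
(-326 + (I - x(0))) - 101 = (-326 + (-336 - (2 + 0))) - 101 = (-326 + (-336 - 1*2)) - 101 = (-326 + (-336 - 2)) - 101 = (-326 - 338) - 101 = -664 - 101 = -765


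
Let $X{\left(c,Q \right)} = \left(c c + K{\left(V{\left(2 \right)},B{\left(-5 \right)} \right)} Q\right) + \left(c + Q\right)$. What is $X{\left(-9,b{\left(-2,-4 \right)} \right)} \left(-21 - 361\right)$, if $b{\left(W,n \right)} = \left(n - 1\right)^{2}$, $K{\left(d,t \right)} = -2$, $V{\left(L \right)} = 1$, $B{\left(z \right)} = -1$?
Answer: $-17954$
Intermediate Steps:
$b{\left(W,n \right)} = \left(-1 + n\right)^{2}$
$X{\left(c,Q \right)} = c + c^{2} - Q$ ($X{\left(c,Q \right)} = \left(c c - 2 Q\right) + \left(c + Q\right) = \left(c^{2} - 2 Q\right) + \left(Q + c\right) = c + c^{2} - Q$)
$X{\left(-9,b{\left(-2,-4 \right)} \right)} \left(-21 - 361\right) = \left(-9 + \left(-9\right)^{2} - \left(-1 - 4\right)^{2}\right) \left(-21 - 361\right) = \left(-9 + 81 - \left(-5\right)^{2}\right) \left(-382\right) = \left(-9 + 81 - 25\right) \left(-382\right) = 47 \left(-382\right) = -17954$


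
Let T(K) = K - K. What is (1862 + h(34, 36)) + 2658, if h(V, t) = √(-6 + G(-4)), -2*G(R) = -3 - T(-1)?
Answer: 4520 + 3*I*√2/2 ≈ 4520.0 + 2.1213*I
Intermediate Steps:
T(K) = 0
G(R) = 3/2 (G(R) = -(-3 - 1*0)/2 = -(-3 + 0)/2 = -½*(-3) = 3/2)
h(V, t) = 3*I*√2/2 (h(V, t) = √(-6 + 3/2) = √(-9/2) = 3*I*√2/2)
(1862 + h(34, 36)) + 2658 = (1862 + 3*I*√2/2) + 2658 = 4520 + 3*I*√2/2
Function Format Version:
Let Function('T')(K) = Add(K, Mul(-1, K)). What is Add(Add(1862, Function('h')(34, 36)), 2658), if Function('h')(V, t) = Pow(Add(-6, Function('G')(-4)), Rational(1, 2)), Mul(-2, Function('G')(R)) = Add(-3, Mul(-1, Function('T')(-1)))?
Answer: Add(4520, Mul(Rational(3, 2), I, Pow(2, Rational(1, 2)))) ≈ Add(4520.0, Mul(2.1213, I))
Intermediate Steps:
Function('T')(K) = 0
Function('G')(R) = Rational(3, 2) (Function('G')(R) = Mul(Rational(-1, 2), Add(-3, Mul(-1, 0))) = Mul(Rational(-1, 2), Add(-3, 0)) = Mul(Rational(-1, 2), -3) = Rational(3, 2))
Function('h')(V, t) = Mul(Rational(3, 2), I, Pow(2, Rational(1, 2))) (Function('h')(V, t) = Pow(Add(-6, Rational(3, 2)), Rational(1, 2)) = Pow(Rational(-9, 2), Rational(1, 2)) = Mul(Rational(3, 2), I, Pow(2, Rational(1, 2))))
Add(Add(1862, Function('h')(34, 36)), 2658) = Add(Add(1862, Mul(Rational(3, 2), I, Pow(2, Rational(1, 2)))), 2658) = Add(4520, Mul(Rational(3, 2), I, Pow(2, Rational(1, 2))))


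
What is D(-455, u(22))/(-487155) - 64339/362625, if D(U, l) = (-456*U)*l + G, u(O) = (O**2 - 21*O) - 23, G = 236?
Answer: 2920585997/11776972125 ≈ 0.24799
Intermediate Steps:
u(O) = -23 + O**2 - 21*O
D(U, l) = 236 - 456*U*l (D(U, l) = (-456*U)*l + 236 = -456*U*l + 236 = 236 - 456*U*l)
D(-455, u(22))/(-487155) - 64339/362625 = (236 - 456*(-455)*(-23 + 22**2 - 21*22))/(-487155) - 64339/362625 = (236 - 456*(-455)*(-23 + 484 - 462))*(-1/487155) - 64339*1/362625 = (236 - 456*(-455)*(-1))*(-1/487155) - 64339/362625 = (236 - 207480)*(-1/487155) - 64339/362625 = -207244*(-1/487155) - 64339/362625 = 207244/487155 - 64339/362625 = 2920585997/11776972125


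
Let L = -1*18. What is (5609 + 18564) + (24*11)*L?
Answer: 19421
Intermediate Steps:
L = -18
(5609 + 18564) + (24*11)*L = (5609 + 18564) + (24*11)*(-18) = 24173 + 264*(-18) = 24173 - 4752 = 19421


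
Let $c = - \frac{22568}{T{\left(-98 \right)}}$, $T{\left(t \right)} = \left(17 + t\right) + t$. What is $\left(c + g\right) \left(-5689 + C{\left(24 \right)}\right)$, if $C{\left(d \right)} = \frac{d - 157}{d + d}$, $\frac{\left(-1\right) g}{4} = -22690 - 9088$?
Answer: $- \frac{129633586860}{179} \approx -7.2421 \cdot 10^{8}$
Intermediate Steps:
$T{\left(t \right)} = 17 + 2 t$
$g = 127112$ ($g = - 4 \left(-22690 - 9088\right) = \left(-4\right) \left(-31778\right) = 127112$)
$C{\left(d \right)} = \frac{-157 + d}{2 d}$
$c = \frac{22568}{179}$ ($c = - \frac{22568}{17 + 2 \left(-98\right)} = - \frac{22568}{17 - 196} = - \frac{22568}{-179} = \left(-22568\right) \left(- \frac{1}{179}\right) = \frac{22568}{179} \approx 126.08$)
$\left(c + g\right) \left(-5689 + C{\left(24 \right)}\right) = \left(\frac{22568}{179} + 127112\right) \left(-5689 + \frac{-157 + 24}{2 \cdot 24}\right) = \frac{22775616 \left(-5689 + \frac{1}{2} \cdot \frac{1}{24} \left(-133\right)\right)}{179} = \frac{22775616 \left(-5689 - \frac{133}{48}\right)}{179} = \frac{22775616}{179} \left(- \frac{273205}{48}\right) = - \frac{129633586860}{179}$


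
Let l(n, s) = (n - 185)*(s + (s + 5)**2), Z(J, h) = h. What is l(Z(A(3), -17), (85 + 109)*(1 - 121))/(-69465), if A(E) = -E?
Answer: 21884774738/13893 ≈ 1.5752e+6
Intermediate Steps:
l(n, s) = (-185 + n)*(s + (5 + s)**2)
l(Z(A(3), -17), (85 + 109)*(1 - 121))/(-69465) = (-185*(85 + 109)*(1 - 121) - 185*(5 + (85 + 109)*(1 - 121))**2 - 17*(85 + 109)*(1 - 121) - 17*(5 + (85 + 109)*(1 - 121))**2)/(-69465) = (-35890*(-120) - 185*(5 + 194*(-120))**2 - 3298*(-120) - 17*(5 + 194*(-120))**2)*(-1/69465) = (-185*(-23280) - 185*(5 - 23280)**2 - 17*(-23280) - 17*(5 - 23280)**2)*(-1/69465) = (4306800 - 185*(-23275)**2 + 395760 - 17*(-23275)**2)*(-1/69465) = (4306800 - 185*541725625 + 395760 - 17*541725625)*(-1/69465) = (4306800 - 100219240625 + 395760 - 9209335625)*(-1/69465) = -109423873690*(-1/69465) = 21884774738/13893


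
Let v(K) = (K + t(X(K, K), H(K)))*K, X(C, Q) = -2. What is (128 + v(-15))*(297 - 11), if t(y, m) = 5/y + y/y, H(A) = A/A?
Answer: 107393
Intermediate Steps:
H(A) = 1
t(y, m) = 1 + 5/y (t(y, m) = 5/y + 1 = 1 + 5/y)
v(K) = K*(-3/2 + K) (v(K) = (K + (5 - 2)/(-2))*K = (K - ½*3)*K = (K - 3/2)*K = (-3/2 + K)*K = K*(-3/2 + K))
(128 + v(-15))*(297 - 11) = (128 + (½)*(-15)*(-3 + 2*(-15)))*(297 - 11) = (128 + (½)*(-15)*(-3 - 30))*286 = (128 + (½)*(-15)*(-33))*286 = (128 + 495/2)*286 = (751/2)*286 = 107393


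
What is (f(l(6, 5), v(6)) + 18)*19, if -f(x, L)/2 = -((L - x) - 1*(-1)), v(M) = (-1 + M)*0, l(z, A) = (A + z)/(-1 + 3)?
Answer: 171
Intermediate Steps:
l(z, A) = A/2 + z/2 (l(z, A) = (A + z)/2 = (A + z)*(1/2) = A/2 + z/2)
v(M) = 0
f(x, L) = 2 - 2*x + 2*L (f(x, L) = -(-2)*((L - x) - 1*(-1)) = -(-2)*((L - x) + 1) = -(-2)*(1 + L - x) = -2*(-1 + x - L) = 2 - 2*x + 2*L)
(f(l(6, 5), v(6)) + 18)*19 = ((2 - 2*((1/2)*5 + (1/2)*6) + 2*0) + 18)*19 = ((2 - 2*(5/2 + 3) + 0) + 18)*19 = ((2 - 2*11/2 + 0) + 18)*19 = ((2 - 11 + 0) + 18)*19 = (-9 + 18)*19 = 9*19 = 171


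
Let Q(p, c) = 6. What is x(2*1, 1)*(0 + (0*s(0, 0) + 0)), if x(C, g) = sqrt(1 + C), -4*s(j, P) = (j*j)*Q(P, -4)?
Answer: 0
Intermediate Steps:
s(j, P) = -3*j**2/2 (s(j, P) = -j*j*6/4 = -j**2*6/4 = -3*j**2/2)
x(2*1, 1)*(0 + (0*s(0, 0) + 0)) = sqrt(1 + 2*1)*(0 + (0*(-3/2*0**2) + 0)) = sqrt(1 + 2)*(0 + (0*(-3/2*0) + 0)) = sqrt(3)*(0 + (0*0 + 0)) = sqrt(3)*(0 + (0 + 0)) = sqrt(3)*(0 + 0) = sqrt(3)*0 = 0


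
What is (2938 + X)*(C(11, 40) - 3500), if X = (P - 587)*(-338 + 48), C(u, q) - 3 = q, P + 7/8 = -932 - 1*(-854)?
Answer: -2710865319/4 ≈ -6.7772e+8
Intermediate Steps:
P = -631/8 (P = -7/8 + (-932 - 1*(-854)) = -7/8 + (-932 + 854) = -7/8 - 78 = -631/8 ≈ -78.875)
C(u, q) = 3 + q
X = 772415/4 (X = (-631/8 - 587)*(-338 + 48) = -5327/8*(-290) = 772415/4 ≈ 1.9310e+5)
(2938 + X)*(C(11, 40) - 3500) = (2938 + 772415/4)*((3 + 40) - 3500) = 784167*(43 - 3500)/4 = (784167/4)*(-3457) = -2710865319/4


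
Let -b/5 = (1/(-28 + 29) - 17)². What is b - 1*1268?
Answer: -2548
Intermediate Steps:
b = -1280 (b = -5*(1/(-28 + 29) - 17)² = -5*(1/1 - 17)² = -5*(1 - 17)² = -5*(-16)² = -5*256 = -1280)
b - 1*1268 = -1280 - 1*1268 = -1280 - 1268 = -2548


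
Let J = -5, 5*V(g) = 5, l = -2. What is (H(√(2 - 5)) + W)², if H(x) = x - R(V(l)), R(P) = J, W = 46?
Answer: (51 + I*√3)² ≈ 2598.0 + 176.67*I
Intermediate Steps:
V(g) = 1 (V(g) = (⅕)*5 = 1)
R(P) = -5
H(x) = 5 + x (H(x) = x - 1*(-5) = x + 5 = 5 + x)
(H(√(2 - 5)) + W)² = ((5 + √(2 - 5)) + 46)² = ((5 + √(-3)) + 46)² = ((5 + I*√3) + 46)² = (51 + I*√3)²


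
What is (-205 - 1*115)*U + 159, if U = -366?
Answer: 117279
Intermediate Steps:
(-205 - 1*115)*U + 159 = (-205 - 1*115)*(-366) + 159 = (-205 - 115)*(-366) + 159 = -320*(-366) + 159 = 117120 + 159 = 117279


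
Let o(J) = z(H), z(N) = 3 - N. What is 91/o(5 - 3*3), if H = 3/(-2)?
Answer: 182/9 ≈ 20.222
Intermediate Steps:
H = -3/2 (H = 3*(-½) = -3/2 ≈ -1.5000)
o(J) = 9/2 (o(J) = 3 - 1*(-3/2) = 3 + 3/2 = 9/2)
91/o(5 - 3*3) = 91/(9/2) = 91*(2/9) = 182/9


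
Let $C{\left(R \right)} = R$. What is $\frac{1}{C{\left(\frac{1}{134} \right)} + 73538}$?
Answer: $\frac{134}{9854093} \approx 1.3598 \cdot 10^{-5}$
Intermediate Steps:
$\frac{1}{C{\left(\frac{1}{134} \right)} + 73538} = \frac{1}{\frac{1}{134} + 73538} = \frac{1}{\frac{9854093}{134}} = \frac{134}{9854093}$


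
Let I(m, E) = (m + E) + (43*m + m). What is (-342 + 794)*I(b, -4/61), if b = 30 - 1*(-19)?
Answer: 60794452/61 ≈ 9.9663e+5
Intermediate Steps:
b = 49 (b = 30 + 19 = 49)
I(m, E) = E + 45*m (I(m, E) = (E + m) + 44*m = E + 45*m)
(-342 + 794)*I(b, -4/61) = (-342 + 794)*(-4/61 + 45*49) = 452*(-4*1/61 + 2205) = 452*(-4/61 + 2205) = 452*(134501/61) = 60794452/61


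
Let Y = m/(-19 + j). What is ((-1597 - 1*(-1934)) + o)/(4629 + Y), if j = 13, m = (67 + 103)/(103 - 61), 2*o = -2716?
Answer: -128646/583169 ≈ -0.22060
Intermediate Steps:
o = -1358 (o = (½)*(-2716) = -1358)
m = 85/21 (m = 170/42 = 170*(1/42) = 85/21 ≈ 4.0476)
Y = -85/126 (Y = 85/(21*(-19 + 13)) = (85/21)/(-6) = (85/21)*(-⅙) = -85/126 ≈ -0.67460)
((-1597 - 1*(-1934)) + o)/(4629 + Y) = ((-1597 - 1*(-1934)) - 1358)/(4629 - 85/126) = ((-1597 + 1934) - 1358)/(583169/126) = (337 - 1358)*(126/583169) = -1021*126/583169 = -128646/583169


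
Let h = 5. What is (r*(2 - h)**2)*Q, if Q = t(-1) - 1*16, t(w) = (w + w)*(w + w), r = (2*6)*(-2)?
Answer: 2592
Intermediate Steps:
r = -24 (r = 12*(-2) = -24)
t(w) = 4*w**2 (t(w) = (2*w)*(2*w) = 4*w**2)
Q = -12 (Q = 4*(-1)**2 - 1*16 = 4*1 - 16 = 4 - 16 = -12)
(r*(2 - h)**2)*Q = -24*(2 - 1*5)**2*(-12) = -24*(2 - 5)**2*(-12) = -24*(-3)**2*(-12) = -24*9*(-12) = -216*(-12) = 2592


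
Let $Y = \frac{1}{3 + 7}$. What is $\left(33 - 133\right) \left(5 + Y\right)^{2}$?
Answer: $-2601$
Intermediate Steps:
$Y = \frac{1}{10} \approx 0.1$
$\left(33 - 133\right) \left(5 + Y\right)^{2} = \left(33 - 133\right) \left(5 + \frac{1}{10}\right)^{2} = - 100 \left(\frac{51}{10}\right)^{2} = \left(-100\right) \frac{2601}{100} = -2601$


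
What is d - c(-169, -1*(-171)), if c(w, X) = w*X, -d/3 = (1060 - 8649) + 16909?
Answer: 939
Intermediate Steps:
d = -27960 (d = -3*((1060 - 8649) + 16909) = -3*(-7589 + 16909) = -3*9320 = -27960)
c(w, X) = X*w
d - c(-169, -1*(-171)) = -27960 - (-1*(-171))*(-169) = -27960 - 171*(-169) = -27960 - 1*(-28899) = -27960 + 28899 = 939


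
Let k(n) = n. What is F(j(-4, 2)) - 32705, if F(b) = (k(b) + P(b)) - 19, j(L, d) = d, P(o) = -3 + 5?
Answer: -32720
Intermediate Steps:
P(o) = 2
F(b) = -17 + b (F(b) = (b + 2) - 19 = (2 + b) - 19 = -17 + b)
F(j(-4, 2)) - 32705 = (-17 + 2) - 32705 = -15 - 32705 = -32720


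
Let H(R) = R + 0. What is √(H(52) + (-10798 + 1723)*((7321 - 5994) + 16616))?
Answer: I*√162832673 ≈ 12761.0*I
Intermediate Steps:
H(R) = R
√(H(52) + (-10798 + 1723)*((7321 - 5994) + 16616)) = √(52 + (-10798 + 1723)*((7321 - 5994) + 16616)) = √(52 - 9075*(1327 + 16616)) = √(52 - 9075*17943) = √(52 - 162832725) = √(-162832673) = I*√162832673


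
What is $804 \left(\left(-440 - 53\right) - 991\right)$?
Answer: $-1193136$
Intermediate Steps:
$804 \left(\left(-440 - 53\right) - 991\right) = 804 \left(-493 - 991\right) = 804 \left(-1484\right) = -1193136$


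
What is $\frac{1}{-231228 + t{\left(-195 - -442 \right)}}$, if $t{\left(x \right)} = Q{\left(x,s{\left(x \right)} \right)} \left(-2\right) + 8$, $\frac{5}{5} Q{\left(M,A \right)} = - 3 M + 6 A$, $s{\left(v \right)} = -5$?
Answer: $- \frac{1}{229678} \approx -4.3539 \cdot 10^{-6}$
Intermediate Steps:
$Q{\left(M,A \right)} = - 3 M + 6 A$
$t{\left(x \right)} = 68 + 6 x$ ($t{\left(x \right)} = \left(- 3 x + 6 \left(-5\right)\right) \left(-2\right) + 8 = \left(- 3 x - 30\right) \left(-2\right) + 8 = \left(-30 - 3 x\right) \left(-2\right) + 8 = \left(60 + 6 x\right) + 8 = 68 + 6 x$)
$\frac{1}{-231228 + t{\left(-195 - -442 \right)}} = \frac{1}{-231228 + \left(68 + 6 \left(-195 - -442\right)\right)} = \frac{1}{-231228 + \left(68 + 6 \left(-195 + 442\right)\right)} = \frac{1}{-231228 + \left(68 + 6 \cdot 247\right)} = \frac{1}{-231228 + \left(68 + 1482\right)} = \frac{1}{-231228 + 1550} = \frac{1}{-229678} = - \frac{1}{229678}$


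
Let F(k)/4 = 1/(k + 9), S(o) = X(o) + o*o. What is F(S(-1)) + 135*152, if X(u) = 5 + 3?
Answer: 184682/9 ≈ 20520.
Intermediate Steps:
X(u) = 8
S(o) = 8 + o² (S(o) = 8 + o*o = 8 + o²)
F(k) = 4/(9 + k) (F(k) = 4/(k + 9) = 4/(9 + k))
F(S(-1)) + 135*152 = 4/(9 + (8 + (-1)²)) + 135*152 = 4/(9 + (8 + 1)) + 20520 = 4/(9 + 9) + 20520 = 4/18 + 20520 = 4*(1/18) + 20520 = 2/9 + 20520 = 184682/9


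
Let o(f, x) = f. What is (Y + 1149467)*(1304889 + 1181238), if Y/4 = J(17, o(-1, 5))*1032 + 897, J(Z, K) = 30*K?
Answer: 2558759200305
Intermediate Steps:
Y = -120252 (Y = 4*((30*(-1))*1032 + 897) = 4*(-30*1032 + 897) = 4*(-30960 + 897) = 4*(-30063) = -120252)
(Y + 1149467)*(1304889 + 1181238) = (-120252 + 1149467)*(1304889 + 1181238) = 1029215*2486127 = 2558759200305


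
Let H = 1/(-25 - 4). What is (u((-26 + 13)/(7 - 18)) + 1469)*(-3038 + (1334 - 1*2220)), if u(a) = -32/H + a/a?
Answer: -9409752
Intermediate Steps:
H = -1/29 (H = 1/(-29) = -1/29 ≈ -0.034483)
u(a) = 929 (u(a) = -32/(-1/29) + a/a = -32*(-29) + 1 = 928 + 1 = 929)
(u((-26 + 13)/(7 - 18)) + 1469)*(-3038 + (1334 - 1*2220)) = (929 + 1469)*(-3038 + (1334 - 1*2220)) = 2398*(-3038 + (1334 - 2220)) = 2398*(-3038 - 886) = 2398*(-3924) = -9409752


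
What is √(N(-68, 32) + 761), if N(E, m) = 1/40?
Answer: √304410/20 ≈ 27.587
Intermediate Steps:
N(E, m) = 1/40
√(N(-68, 32) + 761) = √(1/40 + 761) = √(30441/40) = √304410/20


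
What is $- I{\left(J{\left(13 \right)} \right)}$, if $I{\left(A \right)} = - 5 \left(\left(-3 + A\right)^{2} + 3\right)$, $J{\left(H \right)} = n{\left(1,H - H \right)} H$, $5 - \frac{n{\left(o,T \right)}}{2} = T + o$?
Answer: $51020$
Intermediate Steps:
$n{\left(o,T \right)} = 10 - 2 T - 2 o$ ($n{\left(o,T \right)} = 10 - 2 \left(T + o\right) = 10 - \left(2 T + 2 o\right) = 10 - 2 T - 2 o$)
$J{\left(H \right)} = 8 H$ ($J{\left(H \right)} = \left(10 - 2 \left(H - H\right) - 2\right) H = \left(10 - 0 - 2\right) H = \left(10 + 0 - 2\right) H = 8 H$)
$I{\left(A \right)} = -15 - 5 \left(-3 + A\right)^{2}$ ($I{\left(A \right)} = - 5 \left(3 + \left(-3 + A\right)^{2}\right) = -15 - 5 \left(-3 + A\right)^{2}$)
$- I{\left(J{\left(13 \right)} \right)} = - (-15 - 5 \left(-3 + 8 \cdot 13\right)^{2}) = - (-15 - 5 \left(-3 + 104\right)^{2}) = - (-15 - 5 \cdot 101^{2}) = - (-15 - 51005) = \left(-1\right) \left(-51020\right) = 51020$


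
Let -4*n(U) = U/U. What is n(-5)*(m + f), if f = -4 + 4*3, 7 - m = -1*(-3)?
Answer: -3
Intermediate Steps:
m = 4 (m = 7 - (-1)*(-3) = 7 - 1*3 = 7 - 3 = 4)
f = 8 (f = -4 + 12 = 8)
n(U) = -¼ (n(U) = -U/(4*U) = -¼*1 = -¼)
n(-5)*(m + f) = -(4 + 8)/4 = -¼*12 = -3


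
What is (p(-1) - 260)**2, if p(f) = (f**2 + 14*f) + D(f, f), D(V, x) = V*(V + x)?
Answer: 73441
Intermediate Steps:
p(f) = 3*f**2 + 14*f (p(f) = (f**2 + 14*f) + f*(f + f) = (f**2 + 14*f) + f*(2*f) = (f**2 + 14*f) + 2*f**2 = 3*f**2 + 14*f)
(p(-1) - 260)**2 = (-(14 + 3*(-1)) - 260)**2 = (-(14 - 3) - 260)**2 = (-1*11 - 260)**2 = (-11 - 260)**2 = (-271)**2 = 73441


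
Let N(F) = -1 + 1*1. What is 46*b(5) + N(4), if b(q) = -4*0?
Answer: 0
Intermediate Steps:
b(q) = 0
N(F) = 0 (N(F) = -1 + 1 = 0)
46*b(5) + N(4) = 46*0 + 0 = 0 + 0 = 0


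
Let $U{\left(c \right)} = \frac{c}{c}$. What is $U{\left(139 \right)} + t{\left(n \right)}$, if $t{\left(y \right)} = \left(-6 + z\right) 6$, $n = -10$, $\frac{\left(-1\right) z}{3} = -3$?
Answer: $19$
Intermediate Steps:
$z = 9$ ($z = \left(-3\right) \left(-3\right) = 9$)
$U{\left(c \right)} = 1$
$t{\left(y \right)} = 18$ ($t{\left(y \right)} = \left(-6 + 9\right) 6 = 3 \cdot 6 = 18$)
$U{\left(139 \right)} + t{\left(n \right)} = 1 + 18 = 19$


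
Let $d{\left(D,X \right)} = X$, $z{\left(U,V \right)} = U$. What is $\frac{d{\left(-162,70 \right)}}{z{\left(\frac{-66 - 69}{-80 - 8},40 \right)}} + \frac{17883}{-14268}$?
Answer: $\frac{5698445}{128412} \approx 44.376$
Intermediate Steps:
$\frac{d{\left(-162,70 \right)}}{z{\left(\frac{-66 - 69}{-80 - 8},40 \right)}} + \frac{17883}{-14268} = \frac{70}{\left(-66 - 69\right) \frac{1}{-80 - 8}} + \frac{17883}{-14268} = \frac{70}{\left(-135\right) \frac{1}{-88}} + 17883 \left(- \frac{1}{14268}\right) = \frac{70}{\left(-135\right) \left(- \frac{1}{88}\right)} - \frac{5961}{4756} = \frac{70}{\frac{135}{88}} - \frac{5961}{4756} = 70 \cdot \frac{88}{135} - \frac{5961}{4756} = \frac{1232}{27} - \frac{5961}{4756} = \frac{5698445}{128412}$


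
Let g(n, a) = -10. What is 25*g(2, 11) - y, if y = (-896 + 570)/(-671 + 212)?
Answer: -115076/459 ≈ -250.71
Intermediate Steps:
y = 326/459 (y = -326/(-459) = -326*(-1/459) = 326/459 ≈ 0.71024)
25*g(2, 11) - y = 25*(-10) - 1*326/459 = -250 - 326/459 = -115076/459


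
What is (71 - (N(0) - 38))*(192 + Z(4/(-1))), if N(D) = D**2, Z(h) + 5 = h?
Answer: 19947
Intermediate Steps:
Z(h) = -5 + h
(71 - (N(0) - 38))*(192 + Z(4/(-1))) = (71 - (0**2 - 38))*(192 + (-5 + 4/(-1))) = (71 - (0 - 38))*(192 + (-5 + 4*(-1))) = (71 - 1*(-38))*(192 + (-5 - 4)) = (71 + 38)*(192 - 9) = 109*183 = 19947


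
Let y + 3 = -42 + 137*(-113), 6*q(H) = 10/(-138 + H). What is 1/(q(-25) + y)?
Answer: -489/7592219 ≈ -6.4408e-5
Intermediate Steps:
q(H) = 5/(3*(-138 + H)) (q(H) = (10/(-138 + H))/6 = 5/(3*(-138 + H)))
y = -15526 (y = -3 + (-42 + 137*(-113)) = -3 + (-42 - 15481) = -3 - 15523 = -15526)
1/(q(-25) + y) = 1/(5/(3*(-138 - 25)) - 15526) = 1/((5/3)/(-163) - 15526) = 1/((5/3)*(-1/163) - 15526) = 1/(-5/489 - 15526) = 1/(-7592219/489) = -489/7592219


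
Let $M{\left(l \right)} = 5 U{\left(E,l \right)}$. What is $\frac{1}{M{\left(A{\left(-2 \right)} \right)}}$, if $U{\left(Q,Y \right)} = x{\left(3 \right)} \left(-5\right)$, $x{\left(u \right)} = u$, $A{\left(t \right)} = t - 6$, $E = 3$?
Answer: $- \frac{1}{75} \approx -0.013333$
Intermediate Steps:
$A{\left(t \right)} = -6 + t$ ($A{\left(t \right)} = t - 6 = -6 + t$)
$U{\left(Q,Y \right)} = -15$ ($U{\left(Q,Y \right)} = 3 \left(-5\right) = -15$)
$M{\left(l \right)} = -75$ ($M{\left(l \right)} = 5 \left(-15\right) = -75$)
$\frac{1}{M{\left(A{\left(-2 \right)} \right)}} = \frac{1}{-75} = - \frac{1}{75}$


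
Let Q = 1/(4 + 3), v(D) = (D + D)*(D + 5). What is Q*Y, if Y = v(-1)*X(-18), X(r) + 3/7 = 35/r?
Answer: 1196/441 ≈ 2.7120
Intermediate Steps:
X(r) = -3/7 + 35/r
v(D) = 2*D*(5 + D) (v(D) = (2*D)*(5 + D) = 2*D*(5 + D))
Q = 1/7 ≈ 0.14286
Y = 1196/63 (Y = (2*(-1)*(5 - 1))*(-3/7 + 35/(-18)) = (2*(-1)*4)*(-3/7 + 35*(-1/18)) = -8*(-3/7 - 35/18) = -8*(-299/126) = 1196/63 ≈ 18.984)
Q*Y = (1/7)*(1196/63) = 1196/441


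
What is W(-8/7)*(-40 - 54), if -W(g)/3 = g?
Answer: -2256/7 ≈ -322.29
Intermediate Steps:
W(g) = -3*g
W(-8/7)*(-40 - 54) = (-(-24)/7)*(-40 - 54) = -(-24)/7*(-94) = -3*(-8/7)*(-94) = (24/7)*(-94) = -2256/7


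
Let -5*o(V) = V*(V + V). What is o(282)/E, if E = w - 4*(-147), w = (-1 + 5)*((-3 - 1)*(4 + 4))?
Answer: -39762/575 ≈ -69.151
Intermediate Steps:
o(V) = -2*V**2/5 (o(V) = -V*(V + V)/5 = -V*2*V/5 = -2*V**2/5)
w = -128 (w = 4*(-4*8) = 4*(-32) = -128)
E = 460 (E = -128 - 4*(-147) = -128 + 588 = 460)
o(282)/E = -2/5*282**2/460 = -2/5*79524*(1/460) = -159048/5*1/460 = -39762/575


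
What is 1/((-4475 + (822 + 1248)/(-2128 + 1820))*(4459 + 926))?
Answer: -154/3716646225 ≈ -4.1435e-8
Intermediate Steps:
1/((-4475 + (822 + 1248)/(-2128 + 1820))*(4459 + 926)) = 1/((-4475 + 2070/(-308))*5385) = 1/((-4475 + 2070*(-1/308))*5385) = 1/((-4475 - 1035/154)*5385) = 1/(-690185/154*5385) = 1/(-3716646225/154) = -154/3716646225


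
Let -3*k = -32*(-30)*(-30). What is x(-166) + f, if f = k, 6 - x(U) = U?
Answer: 9772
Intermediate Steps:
x(U) = 6 - U
k = 9600 (k = -(-32*(-30))*(-30)/3 = -320*(-30) = -⅓*(-28800) = 9600)
f = 9600
x(-166) + f = (6 - 1*(-166)) + 9600 = (6 + 166) + 9600 = 172 + 9600 = 9772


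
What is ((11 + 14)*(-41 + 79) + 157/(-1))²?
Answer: 628849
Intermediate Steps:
((11 + 14)*(-41 + 79) + 157/(-1))² = (25*38 + 157*(-1))² = (950 - 157)² = 793² = 628849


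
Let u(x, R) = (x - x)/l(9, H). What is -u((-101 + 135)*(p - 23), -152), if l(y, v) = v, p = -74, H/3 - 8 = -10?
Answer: 0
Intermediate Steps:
H = -6 (H = 24 + 3*(-10) = 24 - 30 = -6)
u(x, R) = 0 (u(x, R) = (x - x)/(-6) = 0*(-⅙) = 0)
-u((-101 + 135)*(p - 23), -152) = -1*0 = 0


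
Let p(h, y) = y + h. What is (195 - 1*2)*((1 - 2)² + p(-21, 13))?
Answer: -1351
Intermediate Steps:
p(h, y) = h + y
(195 - 1*2)*((1 - 2)² + p(-21, 13)) = (195 - 1*2)*((1 - 2)² + (-21 + 13)) = (195 - 2)*((-1)² - 8) = 193*(1 - 8) = 193*(-7) = -1351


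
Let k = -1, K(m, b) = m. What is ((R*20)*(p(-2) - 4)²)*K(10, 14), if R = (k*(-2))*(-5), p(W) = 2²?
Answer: 0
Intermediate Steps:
p(W) = 4
R = -10 (R = -1*(-2)*(-5) = 2*(-5) = -10)
((R*20)*(p(-2) - 4)²)*K(10, 14) = ((-10*20)*(4 - 4)²)*10 = -200*0²*10 = -200*0*10 = 0*10 = 0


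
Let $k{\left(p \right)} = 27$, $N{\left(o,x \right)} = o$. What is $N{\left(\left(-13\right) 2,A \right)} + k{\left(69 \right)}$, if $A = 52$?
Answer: $1$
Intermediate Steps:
$N{\left(\left(-13\right) 2,A \right)} + k{\left(69 \right)} = \left(-13\right) 2 + 27 = -26 + 27 = 1$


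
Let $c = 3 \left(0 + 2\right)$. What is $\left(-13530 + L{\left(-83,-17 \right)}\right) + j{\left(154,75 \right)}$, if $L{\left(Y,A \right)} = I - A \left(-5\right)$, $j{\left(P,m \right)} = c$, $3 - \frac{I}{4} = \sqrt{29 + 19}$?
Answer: $-13597 - 16 \sqrt{3} \approx -13625.0$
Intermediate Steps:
$I = 12 - 16 \sqrt{3}$ ($I = 12 - 4 \sqrt{29 + 19} = 12 - 4 \sqrt{48} = 12 - 4 \cdot 4 \sqrt{3} = 12 - 16 \sqrt{3} \approx -15.713$)
$c = 6$ ($c = 3 \cdot 2 = 6$)
$j{\left(P,m \right)} = 6$
$L{\left(Y,A \right)} = 12 - 16 \sqrt{3} + 5 A$ ($L{\left(Y,A \right)} = \left(12 - 16 \sqrt{3}\right) - A \left(-5\right) = \left(12 - 16 \sqrt{3}\right) - - 5 A = \left(12 - 16 \sqrt{3}\right) + 5 A = 12 - 16 \sqrt{3} + 5 A$)
$\left(-13530 + L{\left(-83,-17 \right)}\right) + j{\left(154,75 \right)} = \left(-13530 + \left(12 - 16 \sqrt{3} + 5 \left(-17\right)\right)\right) + 6 = \left(-13530 - \left(73 + 16 \sqrt{3}\right)\right) + 6 = \left(-13603 - 16 \sqrt{3}\right) + 6 = -13597 - 16 \sqrt{3}$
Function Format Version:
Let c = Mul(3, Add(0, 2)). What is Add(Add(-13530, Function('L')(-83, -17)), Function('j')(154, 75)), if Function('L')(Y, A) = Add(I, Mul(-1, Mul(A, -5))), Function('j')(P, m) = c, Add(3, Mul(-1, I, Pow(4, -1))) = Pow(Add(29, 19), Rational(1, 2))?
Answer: Add(-13597, Mul(-16, Pow(3, Rational(1, 2)))) ≈ -13625.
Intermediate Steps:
I = Add(12, Mul(-16, Pow(3, Rational(1, 2)))) (I = Add(12, Mul(-4, Pow(Add(29, 19), Rational(1, 2)))) = Add(12, Mul(-4, Pow(48, Rational(1, 2)))) = Add(12, Mul(-4, Mul(4, Pow(3, Rational(1, 2))))) = Add(12, Mul(-16, Pow(3, Rational(1, 2)))) ≈ -15.713)
c = 6 (c = Mul(3, 2) = 6)
Function('j')(P, m) = 6
Function('L')(Y, A) = Add(12, Mul(-16, Pow(3, Rational(1, 2))), Mul(5, A)) (Function('L')(Y, A) = Add(Add(12, Mul(-16, Pow(3, Rational(1, 2)))), Mul(-1, Mul(A, -5))) = Add(Add(12, Mul(-16, Pow(3, Rational(1, 2)))), Mul(-1, Mul(-5, A))) = Add(Add(12, Mul(-16, Pow(3, Rational(1, 2)))), Mul(5, A)) = Add(12, Mul(-16, Pow(3, Rational(1, 2))), Mul(5, A)))
Add(Add(-13530, Function('L')(-83, -17)), Function('j')(154, 75)) = Add(Add(-13530, Add(12, Mul(-16, Pow(3, Rational(1, 2))), Mul(5, -17))), 6) = Add(Add(-13530, Add(12, Mul(-16, Pow(3, Rational(1, 2))), -85)), 6) = Add(Add(-13530, Add(-73, Mul(-16, Pow(3, Rational(1, 2))))), 6) = Add(Add(-13603, Mul(-16, Pow(3, Rational(1, 2)))), 6) = Add(-13597, Mul(-16, Pow(3, Rational(1, 2))))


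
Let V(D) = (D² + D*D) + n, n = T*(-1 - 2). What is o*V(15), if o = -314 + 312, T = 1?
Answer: -894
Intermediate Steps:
o = -2
n = -3 (n = 1*(-1 - 2) = 1*(-3) = -3)
V(D) = -3 + 2*D² (V(D) = (D² + D*D) - 3 = (D² + D²) - 3 = 2*D² - 3 = -3 + 2*D²)
o*V(15) = -2*(-3 + 2*15²) = -2*(-3 + 2*225) = -2*(-3 + 450) = -2*447 = -894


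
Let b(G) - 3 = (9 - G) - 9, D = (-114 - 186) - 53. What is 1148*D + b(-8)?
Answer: -405233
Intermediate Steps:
D = -353 (D = -300 - 53 = -353)
b(G) = 3 - G (b(G) = 3 + ((9 - G) - 9) = 3 - G)
1148*D + b(-8) = 1148*(-353) + (3 - 1*(-8)) = -405244 + (3 + 8) = -405244 + 11 = -405233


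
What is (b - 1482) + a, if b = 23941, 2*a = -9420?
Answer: 17749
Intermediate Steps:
a = -4710 (a = (1/2)*(-9420) = -4710)
(b - 1482) + a = (23941 - 1482) - 4710 = 22459 - 4710 = 17749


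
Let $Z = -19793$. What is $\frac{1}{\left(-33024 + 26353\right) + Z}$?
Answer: $- \frac{1}{26464} \approx -3.7787 \cdot 10^{-5}$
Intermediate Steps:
$\frac{1}{\left(-33024 + 26353\right) + Z} = \frac{1}{\left(-33024 + 26353\right) - 19793} = \frac{1}{-6671 - 19793} = \frac{1}{-26464} = - \frac{1}{26464}$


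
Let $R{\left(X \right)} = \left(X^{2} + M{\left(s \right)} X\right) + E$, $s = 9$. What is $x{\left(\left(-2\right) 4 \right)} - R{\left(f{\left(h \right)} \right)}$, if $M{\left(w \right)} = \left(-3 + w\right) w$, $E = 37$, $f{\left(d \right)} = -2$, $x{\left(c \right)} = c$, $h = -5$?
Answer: $59$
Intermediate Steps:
$M{\left(w \right)} = w \left(-3 + w\right)$
$R{\left(X \right)} = 37 + X^{2} + 54 X$ ($R{\left(X \right)} = \left(X^{2} + 9 \left(-3 + 9\right) X\right) + 37 = \left(X^{2} + 9 \cdot 6 X\right) + 37 = \left(X^{2} + 54 X\right) + 37 = 37 + X^{2} + 54 X$)
$x{\left(\left(-2\right) 4 \right)} - R{\left(f{\left(h \right)} \right)} = \left(-2\right) 4 - \left(37 + \left(-2\right)^{2} + 54 \left(-2\right)\right) = -8 - \left(37 + 4 - 108\right) = -8 - -67 = -8 + 67 = 59$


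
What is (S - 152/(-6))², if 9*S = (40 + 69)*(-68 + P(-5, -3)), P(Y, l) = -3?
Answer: 56415121/81 ≈ 6.9648e+5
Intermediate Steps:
S = -7739/9 (S = ((40 + 69)*(-68 - 3))/9 = (109*(-71))/9 = (⅑)*(-7739) = -7739/9 ≈ -859.89)
(S - 152/(-6))² = (-7739/9 - 152/(-6))² = (-7739/9 - 152*(-⅙))² = (-7739/9 + 76/3)² = (-7511/9)² = 56415121/81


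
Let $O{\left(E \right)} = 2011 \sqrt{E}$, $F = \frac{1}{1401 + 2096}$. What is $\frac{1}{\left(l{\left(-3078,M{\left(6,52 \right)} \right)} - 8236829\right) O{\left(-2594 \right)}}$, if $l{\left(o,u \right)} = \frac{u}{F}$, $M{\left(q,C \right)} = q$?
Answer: $\frac{i \sqrt{2594}}{42858245214298} \approx 1.1884 \cdot 10^{-12} i$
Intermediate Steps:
$F = \frac{1}{3497} \approx 0.00028596$
$l{\left(o,u \right)} = 3497 u$ ($l{\left(o,u \right)} = u \frac{1}{\frac{1}{3497}} = u 3497 = 3497 u$)
$\frac{1}{\left(l{\left(-3078,M{\left(6,52 \right)} \right)} - 8236829\right) O{\left(-2594 \right)}} = \frac{1}{\left(3497 \cdot 6 - 8236829\right) 2011 \sqrt{-2594}} = \frac{1}{\left(20982 - 8236829\right) 2011 i \sqrt{2594}} = \frac{1}{\left(-8215847\right) 2011 i \sqrt{2594}} = - \frac{\left(- \frac{1}{5216534}\right) i \sqrt{2594}}{8215847} = \frac{i \sqrt{2594}}{42858245214298}$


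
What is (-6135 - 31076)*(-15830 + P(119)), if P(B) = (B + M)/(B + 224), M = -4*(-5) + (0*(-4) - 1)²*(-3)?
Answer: 202039133894/343 ≈ 5.8904e+8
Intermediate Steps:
M = 17 (M = 20 + (0 - 1)²*(-3) = 20 + (-1)²*(-3) = 20 + 1*(-3) = 20 - 3 = 17)
P(B) = (17 + B)/(224 + B) (P(B) = (B + 17)/(B + 224) = (17 + B)/(224 + B))
(-6135 - 31076)*(-15830 + P(119)) = (-6135 - 31076)*(-15830 + (17 + 119)/(224 + 119)) = -37211*(-15830 + 136/343) = -37211*(-5429554/343) = 202039133894/343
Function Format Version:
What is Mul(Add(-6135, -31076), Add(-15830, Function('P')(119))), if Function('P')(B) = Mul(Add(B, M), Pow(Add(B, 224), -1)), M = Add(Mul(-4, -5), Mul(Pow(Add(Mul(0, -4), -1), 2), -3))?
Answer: Rational(202039133894, 343) ≈ 5.8904e+8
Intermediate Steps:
M = 17 (M = Add(20, Mul(Pow(Add(0, -1), 2), -3)) = Add(20, Mul(Pow(-1, 2), -3)) = Add(20, Mul(1, -3)) = Add(20, -3) = 17)
Function('P')(B) = Mul(Pow(Add(224, B), -1), Add(17, B)) (Function('P')(B) = Mul(Add(B, 17), Pow(Add(B, 224), -1)) = Mul(Add(17, B), Pow(Add(224, B), -1)) = Mul(Pow(Add(224, B), -1), Add(17, B)))
Mul(Add(-6135, -31076), Add(-15830, Function('P')(119))) = Mul(Add(-6135, -31076), Add(-15830, Mul(Pow(Add(224, 119), -1), Add(17, 119)))) = Mul(-37211, Add(-15830, Mul(Pow(343, -1), 136))) = Mul(-37211, Add(-15830, Mul(Rational(1, 343), 136))) = Mul(-37211, Add(-15830, Rational(136, 343))) = Mul(-37211, Rational(-5429554, 343)) = Rational(202039133894, 343)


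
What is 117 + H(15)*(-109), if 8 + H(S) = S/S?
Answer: 880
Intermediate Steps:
H(S) = -7 (H(S) = -8 + S/S = -8 + 1 = -7)
117 + H(15)*(-109) = 117 - 7*(-109) = 117 + 763 = 880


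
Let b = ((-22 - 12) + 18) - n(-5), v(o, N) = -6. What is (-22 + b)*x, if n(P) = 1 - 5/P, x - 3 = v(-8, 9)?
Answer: 120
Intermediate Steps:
x = -3 (x = 3 - 6 = -3)
n(P) = 1 - 5/P
b = -18 (b = ((-22 - 12) + 18) - (-5 - 5)/(-5) = (-34 + 18) - (-1)*(-10)/5 = -16 - 1*2 = -16 - 2 = -18)
(-22 + b)*x = (-22 - 18)*(-3) = -40*(-3) = 120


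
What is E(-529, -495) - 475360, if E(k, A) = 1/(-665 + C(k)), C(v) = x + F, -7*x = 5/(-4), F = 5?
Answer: -8782276028/18475 ≈ -4.7536e+5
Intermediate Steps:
x = 5/28 (x = -5/(7*(-4)) = -5*(-1)/(7*4) = -⅐*(-5/4) = 5/28 ≈ 0.17857)
C(v) = 145/28 (C(v) = 5/28 + 5 = 145/28)
E(k, A) = -28/18475 (E(k, A) = 1/(-665 + 145/28) = 1/(-18475/28) = -28/18475)
E(-529, -495) - 475360 = -28/18475 - 475360 = -8782276028/18475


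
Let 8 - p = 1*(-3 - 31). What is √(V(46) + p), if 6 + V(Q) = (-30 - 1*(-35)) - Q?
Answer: I*√5 ≈ 2.2361*I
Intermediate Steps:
V(Q) = -1 - Q (V(Q) = -6 + ((-30 - 1*(-35)) - Q) = -6 + ((-30 + 35) - Q) = -6 + (5 - Q) = -1 - Q)
p = 42 (p = 8 - (-3 - 31) = 8 - (-34) = 8 - 1*(-34) = 8 + 34 = 42)
√(V(46) + p) = √((-1 - 1*46) + 42) = √((-1 - 46) + 42) = √(-47 + 42) = √(-5) = I*√5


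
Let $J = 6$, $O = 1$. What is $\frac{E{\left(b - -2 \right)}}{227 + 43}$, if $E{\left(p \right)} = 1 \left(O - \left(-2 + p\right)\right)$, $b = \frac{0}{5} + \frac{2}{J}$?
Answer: $\frac{1}{405} \approx 0.0024691$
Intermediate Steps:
$b = \frac{1}{3}$ ($b = \frac{0}{5} + \frac{2}{6} = 0 \cdot \frac{1}{5} + 2 \cdot \frac{1}{6} = 0 + \frac{1}{3} = \frac{1}{3} \approx 0.33333$)
$E{\left(p \right)} = 3 - p$ ($E{\left(p \right)} = 1 \left(1 - \left(-2 + p\right)\right) = 1 \left(3 - p\right) = 3 - p$)
$\frac{E{\left(b - -2 \right)}}{227 + 43} = \frac{3 - \left(\frac{1}{3} - -2\right)}{227 + 43} = \frac{3 - \left(\frac{1}{3} + 2\right)}{270} = \left(3 - \frac{7}{3}\right) \frac{1}{270} = \frac{2}{3} \cdot \frac{1}{270} = \frac{1}{405}$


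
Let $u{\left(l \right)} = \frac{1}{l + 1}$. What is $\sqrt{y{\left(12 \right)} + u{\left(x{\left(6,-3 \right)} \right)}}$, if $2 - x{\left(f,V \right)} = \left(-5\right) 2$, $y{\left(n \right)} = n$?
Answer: $\frac{\sqrt{2041}}{13} \approx 3.4752$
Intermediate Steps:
$x{\left(f,V \right)} = 12$ ($x{\left(f,V \right)} = 2 - \left(-5\right) 2 = 2 - -10 = 2 + 10 = 12$)
$u{\left(l \right)} = \frac{1}{1 + l}$
$\sqrt{y{\left(12 \right)} + u{\left(x{\left(6,-3 \right)} \right)}} = \sqrt{12 + \frac{1}{1 + 12}} = \sqrt{12 + \frac{1}{13}} = \sqrt{\frac{157}{13}} = \frac{\sqrt{2041}}{13}$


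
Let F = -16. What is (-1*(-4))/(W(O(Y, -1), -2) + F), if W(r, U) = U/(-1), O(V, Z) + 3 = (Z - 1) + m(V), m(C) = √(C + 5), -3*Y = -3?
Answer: -2/7 ≈ -0.28571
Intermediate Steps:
Y = 1 (Y = -⅓*(-3) = 1)
m(C) = √(5 + C)
O(V, Z) = -4 + Z + √(5 + V) (O(V, Z) = -3 + ((Z - 1) + √(5 + V)) = -3 + ((-1 + Z) + √(5 + V)) = -3 + (-1 + Z + √(5 + V)) = -4 + Z + √(5 + V))
W(r, U) = -U (W(r, U) = U*(-1) = -U)
(-1*(-4))/(W(O(Y, -1), -2) + F) = (-1*(-4))/(-1*(-2) - 16) = 4/(2 - 16) = 4/(-14) = 4*(-1/14) = -2/7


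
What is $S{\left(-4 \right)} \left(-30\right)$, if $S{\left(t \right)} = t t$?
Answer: $-480$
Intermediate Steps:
$S{\left(t \right)} = t^{2}$
$S{\left(-4 \right)} \left(-30\right) = \left(-4\right)^{2} \left(-30\right) = 16 \left(-30\right) = -480$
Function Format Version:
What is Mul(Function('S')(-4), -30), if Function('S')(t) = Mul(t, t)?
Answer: -480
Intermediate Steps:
Function('S')(t) = Pow(t, 2)
Mul(Function('S')(-4), -30) = Mul(Pow(-4, 2), -30) = Mul(16, -30) = -480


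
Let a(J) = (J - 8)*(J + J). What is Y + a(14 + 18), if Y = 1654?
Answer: 3190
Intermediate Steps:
a(J) = 2*J*(-8 + J) (a(J) = (-8 + J)*(2*J) = 2*J*(-8 + J))
Y + a(14 + 18) = 1654 + 2*(14 + 18)*(-8 + (14 + 18)) = 1654 + 2*32*(-8 + 32) = 1654 + 2*32*24 = 1654 + 1536 = 3190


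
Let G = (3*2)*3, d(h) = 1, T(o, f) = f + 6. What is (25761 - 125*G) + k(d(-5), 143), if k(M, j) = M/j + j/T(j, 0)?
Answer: 20192893/858 ≈ 23535.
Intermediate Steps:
T(o, f) = 6 + f
G = 18 (G = 6*3 = 18)
k(M, j) = j/6 + M/j (k(M, j) = M/j + j/(6 + 0) = M/j + j/6 = j/6 + M/j)
(25761 - 125*G) + k(d(-5), 143) = (25761 - 125*18) + ((⅙)*143 + 1/143) = (25761 - 2250) + (143/6 + 1*(1/143)) = 23511 + (143/6 + 1/143) = 23511 + 20455/858 = 20192893/858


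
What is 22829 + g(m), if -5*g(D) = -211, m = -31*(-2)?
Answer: 114356/5 ≈ 22871.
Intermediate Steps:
m = 62
g(D) = 211/5 (g(D) = -⅕*(-211) = 211/5)
22829 + g(m) = 22829 + 211/5 = 114356/5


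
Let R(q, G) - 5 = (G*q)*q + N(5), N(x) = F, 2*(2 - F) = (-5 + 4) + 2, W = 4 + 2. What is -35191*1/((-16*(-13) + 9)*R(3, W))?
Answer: -70382/26257 ≈ -2.6805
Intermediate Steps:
W = 6
F = 3/2 (F = 2 - ((-5 + 4) + 2)/2 = 2 - (-1 + 2)/2 = 2 - ½*1 = 2 - ½ = 3/2 ≈ 1.5000)
N(x) = 3/2
R(q, G) = 13/2 + G*q² (R(q, G) = 5 + ((G*q)*q + 3/2) = 5 + (G*q² + 3/2) = 5 + (3/2 + G*q²) = 13/2 + G*q²)
-35191*1/((-16*(-13) + 9)*R(3, W)) = -35191*1/((13/2 + 6*3²)*(-16*(-13) + 9)) = -35191*1/((208 + 9)*(13/2 + 6*9)) = -35191*1/(217*(13/2 + 54)) = -35191/(217*(121/2)) = -35191/26257/2 = -35191*2/26257 = -70382/26257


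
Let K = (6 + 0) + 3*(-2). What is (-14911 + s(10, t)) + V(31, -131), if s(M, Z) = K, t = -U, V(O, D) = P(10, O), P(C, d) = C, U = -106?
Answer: -14901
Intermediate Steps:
V(O, D) = 10
t = 106 (t = -1*(-106) = 106)
K = 0 (K = 6 - 6 = 0)
s(M, Z) = 0
(-14911 + s(10, t)) + V(31, -131) = (-14911 + 0) + 10 = -14911 + 10 = -14901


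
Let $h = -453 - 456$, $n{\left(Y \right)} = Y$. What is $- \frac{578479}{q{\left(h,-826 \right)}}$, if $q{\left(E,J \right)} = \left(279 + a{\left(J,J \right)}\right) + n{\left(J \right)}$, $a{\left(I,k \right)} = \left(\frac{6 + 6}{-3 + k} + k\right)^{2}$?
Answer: $- \frac{397554486439}{468528553929} \approx -0.84852$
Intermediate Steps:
$a{\left(I,k \right)} = \left(k + \frac{12}{-3 + k}\right)^{2}$ ($a{\left(I,k \right)} = \left(\frac{12}{-3 + k} + k\right)^{2} = \left(k + \frac{12}{-3 + k}\right)^{2}$)
$h = -909$ ($h = -453 - 456 = -909$)
$q{\left(E,J \right)} = 279 + J + \frac{\left(12 + J^{2} - 3 J\right)^{2}}{\left(-3 + J\right)^{2}}$ ($q{\left(E,J \right)} = \left(279 + \frac{\left(12 + J^{2} - 3 J\right)^{2}}{\left(-3 + J\right)^{2}}\right) + J = 279 + J + \frac{\left(12 + J^{2} - 3 J\right)^{2}}{\left(-3 + J\right)^{2}}$)
$- \frac{578479}{q{\left(h,-826 \right)}} = - \frac{578479}{279 - 826 + \frac{\left(12 + \left(-826\right)^{2} - -2478\right)^{2}}{\left(-3 - 826\right)^{2}}} = - \frac{578479}{279 - 826 + \frac{\left(12 + 682276 + 2478\right)^{2}}{687241}} = - \frac{578479}{279 - 826 + \frac{684766^{2}}{687241}} = - \frac{578479}{279 - 826 + \frac{1}{687241} \cdot 468904474756} = - \frac{578479}{279 - 826 + \frac{468904474756}{687241}} = - \frac{578479}{\frac{468528553929}{687241}} = \left(-578479\right) \frac{687241}{468528553929} = - \frac{397554486439}{468528553929}$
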